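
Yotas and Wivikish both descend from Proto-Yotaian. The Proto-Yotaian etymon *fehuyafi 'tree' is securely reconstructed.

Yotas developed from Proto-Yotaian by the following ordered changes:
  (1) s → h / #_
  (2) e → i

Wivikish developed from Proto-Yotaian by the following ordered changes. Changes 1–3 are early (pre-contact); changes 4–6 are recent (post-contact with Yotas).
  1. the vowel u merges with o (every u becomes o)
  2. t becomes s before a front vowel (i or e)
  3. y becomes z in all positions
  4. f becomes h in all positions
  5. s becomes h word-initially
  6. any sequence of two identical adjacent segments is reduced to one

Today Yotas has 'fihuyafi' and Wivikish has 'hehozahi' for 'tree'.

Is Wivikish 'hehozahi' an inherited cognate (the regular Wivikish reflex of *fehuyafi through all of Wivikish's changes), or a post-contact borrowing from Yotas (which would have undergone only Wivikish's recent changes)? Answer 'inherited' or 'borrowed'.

If inherited, *fehuyafi would pass through all of Wivikish's changes:
Wivikish: *fehuyafi > fehoyafi > fehozafi > hehozahi  (by vowel merger, unconditioned shift, unconditioned shift)
If borrowed from Yotas 'fihuyafi' after the early changes, it would undergo only the recent ones:
  rule 4 (unconditioned shift): fihuyafi → hihuyahi
  rule 5 (debuccalisation): no change (hihuyahi)
  rule 6 (degemination): no change (hihuyahi)
  ⇒ as a loan: hihuyahi
Wivikish 'hehozahi' matches the inherited outcome exactly, so it is an inherited cognate, not a loan.

inherited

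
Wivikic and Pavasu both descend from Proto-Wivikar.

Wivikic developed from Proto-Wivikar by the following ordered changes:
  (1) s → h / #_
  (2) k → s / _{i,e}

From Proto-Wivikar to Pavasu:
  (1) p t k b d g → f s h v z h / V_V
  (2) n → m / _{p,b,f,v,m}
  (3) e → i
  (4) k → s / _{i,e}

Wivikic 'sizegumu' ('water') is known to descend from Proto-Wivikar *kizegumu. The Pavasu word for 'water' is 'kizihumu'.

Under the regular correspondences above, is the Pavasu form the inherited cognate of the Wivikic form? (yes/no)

Derive the expected Pavasu reflex of *kizegumu:
Pavasu: *kizegumu > kizehumu > kizihumu > sizihumu  (by intervocalic lenition, vowel merger, palatalisation)
The regular Pavasu reflex would be 'sizihumu', but the attested form is 'kizihumu'. The correspondence is irregular, so they are not cognates (the Pavasu form has a different source).

no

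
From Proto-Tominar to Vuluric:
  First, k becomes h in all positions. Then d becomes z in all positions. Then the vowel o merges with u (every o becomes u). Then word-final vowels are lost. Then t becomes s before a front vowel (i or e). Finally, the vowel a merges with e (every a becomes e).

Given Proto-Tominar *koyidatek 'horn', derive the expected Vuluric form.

huyizeseh

Vuluric: start from *koyidatek.
  rule 1 (unconditioned shift): koyidatek → hoyidateh
  rule 2 (unconditioned shift): hoyidateh → hoyizateh
  rule 3 (vowel merger): hoyizateh → huyizateh
  rule 4: no change — huyizateh
  rule 5 (palatalisation): huyizateh → huyizaseh
  rule 6 (vowel merger): huyizaseh → huyizeseh
  ⇒ Vuluric huyizeseh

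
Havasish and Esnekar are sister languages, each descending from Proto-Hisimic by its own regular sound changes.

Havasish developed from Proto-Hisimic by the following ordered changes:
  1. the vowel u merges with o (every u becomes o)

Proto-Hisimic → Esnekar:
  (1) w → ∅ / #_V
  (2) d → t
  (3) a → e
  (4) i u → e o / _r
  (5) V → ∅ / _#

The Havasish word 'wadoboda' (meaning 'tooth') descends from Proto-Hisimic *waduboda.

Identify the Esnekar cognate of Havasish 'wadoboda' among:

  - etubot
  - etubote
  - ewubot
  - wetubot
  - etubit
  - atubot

Esnekar: *waduboda
  waduboda → aduboda   [glide loss]
  aduboda → atubota   [unconditioned shift]
  atubota → etubote   [vowel merger]
  etubote (rule 4 does not apply)
  etubote → etubot   [apocope]
  giving Esnekar etubot.
The other candidates each miss or misapply at least one Esnekar change.

etubot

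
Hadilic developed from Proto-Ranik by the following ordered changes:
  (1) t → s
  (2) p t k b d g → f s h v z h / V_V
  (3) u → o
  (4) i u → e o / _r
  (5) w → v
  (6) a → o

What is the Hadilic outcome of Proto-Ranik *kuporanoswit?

koforonosvis

Hadilic: *kuporanoswit
  kuporanoswit → kuporanoswis   [unconditioned shift]
  kuporanoswis → kuforanoswis   [intervocalic lenition]
  kuforanoswis → koforanoswis   [vowel merger]
  koforanoswis (rule 4 does not apply)
  koforanoswis → koforanosvis   [unconditioned shift]
  koforanosvis → koforonosvis   [vowel merger]
  giving Hadilic koforonosvis.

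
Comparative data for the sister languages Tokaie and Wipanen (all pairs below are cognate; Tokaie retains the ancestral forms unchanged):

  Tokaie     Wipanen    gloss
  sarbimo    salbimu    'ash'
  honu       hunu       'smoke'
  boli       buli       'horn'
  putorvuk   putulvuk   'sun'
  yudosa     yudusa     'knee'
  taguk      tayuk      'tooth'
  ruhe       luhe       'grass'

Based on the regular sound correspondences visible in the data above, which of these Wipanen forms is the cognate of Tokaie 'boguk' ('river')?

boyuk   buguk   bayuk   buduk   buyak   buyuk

buyuk

boli ~ buli, yudosa ~ yudusa — Tokaie o corresponds to Wipanen u after a consonant, before a consonant other than r, m, n, p, b, f, v.
taguk ~ tayuk — Tokaie g corresponds to Wipanen y between vowels (before a back vowel).
Applying these to Tokaie 'boguk':
  boguk → buguk   (o→u after a consonant, before a consonant other than r, m, n, p, b, f, v)
  buguk → buyuk   (g→y between vowels (before a back vowel))
So the Wipanen cognate is 'buyuk'.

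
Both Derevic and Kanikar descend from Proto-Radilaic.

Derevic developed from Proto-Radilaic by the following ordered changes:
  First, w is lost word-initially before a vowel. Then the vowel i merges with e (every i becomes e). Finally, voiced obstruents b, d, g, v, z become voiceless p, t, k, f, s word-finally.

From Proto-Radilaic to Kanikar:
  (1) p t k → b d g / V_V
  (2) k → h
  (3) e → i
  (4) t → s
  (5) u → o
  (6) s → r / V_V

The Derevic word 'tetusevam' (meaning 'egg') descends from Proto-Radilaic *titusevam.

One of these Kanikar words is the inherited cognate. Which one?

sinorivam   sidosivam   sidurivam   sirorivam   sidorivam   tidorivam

sidorivam

Kanikar: *titusevam > tidusevam > tidusivam > sidusivam > sidosivam > sidorivam  (by intervocalic voicing, vowel merger, unconditioned shift, vowel merger, rhotacism)
Among the options, 'sidorivam' alone shows every Kanikar change applied in order.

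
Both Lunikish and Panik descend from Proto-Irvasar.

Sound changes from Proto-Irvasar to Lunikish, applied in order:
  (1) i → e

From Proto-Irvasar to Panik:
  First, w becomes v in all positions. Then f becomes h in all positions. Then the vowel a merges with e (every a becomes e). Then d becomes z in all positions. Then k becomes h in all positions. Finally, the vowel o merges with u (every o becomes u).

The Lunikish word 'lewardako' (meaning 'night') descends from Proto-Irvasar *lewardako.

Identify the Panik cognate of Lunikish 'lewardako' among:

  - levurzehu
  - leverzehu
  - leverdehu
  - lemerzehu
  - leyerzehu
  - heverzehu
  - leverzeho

leverzehu

Panik: *lewardako > levardako > leverdeko > leverzeko > leverzeho > leverzehu  (by unconditioned shift, vowel merger, unconditioned shift, unconditioned shift, vowel merger)
Only 'leverzehu' matches the regular Panik development of *lewardako.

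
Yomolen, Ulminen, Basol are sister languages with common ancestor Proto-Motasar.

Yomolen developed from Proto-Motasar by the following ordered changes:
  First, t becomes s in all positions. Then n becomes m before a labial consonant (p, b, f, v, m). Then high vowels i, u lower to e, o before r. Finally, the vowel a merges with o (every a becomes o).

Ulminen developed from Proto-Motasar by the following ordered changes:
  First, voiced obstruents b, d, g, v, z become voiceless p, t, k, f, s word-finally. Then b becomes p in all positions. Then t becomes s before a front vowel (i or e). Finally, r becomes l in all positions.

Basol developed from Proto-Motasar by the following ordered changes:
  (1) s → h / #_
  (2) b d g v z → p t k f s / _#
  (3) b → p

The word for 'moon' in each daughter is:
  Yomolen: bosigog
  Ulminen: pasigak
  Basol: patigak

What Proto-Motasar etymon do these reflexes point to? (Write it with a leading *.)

*batigag

Position 1: Yomolen has b, Ulminen has p, Basol has p. Yomolen preserves b here (none of its changes turn any other segment into b), so the proto-segment is *b.
Position 7: Yomolen has g, Ulminen has k, Basol has k. Yomolen preserves g here (none of its changes turn any other segment into g), so the proto-segment is *g.
Continuing position by position gives *batigag; check it forward:
Yomolen: start from *batigag.
  rule 1 (unconditioned shift): batigag → basigag
  rule 2: no change — basigag
  rule 3: no change — basigag
  rule 4 (vowel merger): basigag → bosigog
  ⇒ Yomolen bosigog
Ulminen: *batigag
  batigag → batigak   [final devoicing]
  batigak → patigak   [unconditioned shift]
  patigak → pasigak   [palatalisation]
  pasigak (rule 4 does not apply)
  giving Ulminen pasigak.
Basol: *batigag > batigak > patigak  (by final devoicing, unconditioned shift)
Only *batigag yields all of Yomolen bosigog, Ulminen pasigak, Basol patigak.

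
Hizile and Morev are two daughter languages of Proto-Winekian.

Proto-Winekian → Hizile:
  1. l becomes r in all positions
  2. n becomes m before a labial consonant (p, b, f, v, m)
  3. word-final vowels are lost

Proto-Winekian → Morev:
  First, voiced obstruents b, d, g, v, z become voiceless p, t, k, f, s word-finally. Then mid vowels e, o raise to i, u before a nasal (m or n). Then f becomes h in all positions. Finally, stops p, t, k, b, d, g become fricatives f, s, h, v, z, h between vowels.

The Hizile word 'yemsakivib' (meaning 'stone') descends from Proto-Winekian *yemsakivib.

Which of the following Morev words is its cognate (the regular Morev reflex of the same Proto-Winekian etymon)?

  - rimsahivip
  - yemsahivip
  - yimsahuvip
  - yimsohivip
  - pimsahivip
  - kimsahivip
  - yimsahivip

Morev: start from *yemsakivib.
  rule 1 (final devoicing): yemsakivib → yemsakivip
  rule 2 (pre-nasal raising): yemsakivip → yimsakivip
  rule 3: no change — yimsakivip
  rule 4 (intervocalic lenition): yimsakivip → yimsahivip
  ⇒ Morev yimsahivip
Among the options, 'yimsahivip' alone shows every Morev change applied in order.

yimsahivip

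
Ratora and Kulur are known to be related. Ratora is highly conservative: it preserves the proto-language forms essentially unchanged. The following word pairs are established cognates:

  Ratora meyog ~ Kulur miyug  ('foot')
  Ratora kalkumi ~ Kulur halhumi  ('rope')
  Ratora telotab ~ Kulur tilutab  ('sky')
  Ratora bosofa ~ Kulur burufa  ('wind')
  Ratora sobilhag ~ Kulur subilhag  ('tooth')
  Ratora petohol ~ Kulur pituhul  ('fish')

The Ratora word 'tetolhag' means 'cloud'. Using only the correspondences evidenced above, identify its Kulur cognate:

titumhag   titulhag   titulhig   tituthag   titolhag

titulhag

meyog ~ miyug, telotab ~ tilutab — Ratora e corresponds to Kulur i after a consonant, before a consonant other than r, m, n, p, b, f, v.
meyog ~ miyug, telotab ~ tilutab — Ratora o corresponds to Kulur u after a consonant, before a consonant other than r, m, n, p, b, f, v.
Applying these to Ratora 'tetolhag':
  tetolhag → titolhag   (e→i after a consonant, before a consonant other than r, m, n, p, b, f, v)
  titolhag → titulhag   (o→u after a consonant, before a consonant other than r, m, n, p, b, f, v)
So the Kulur cognate is 'titulhag'.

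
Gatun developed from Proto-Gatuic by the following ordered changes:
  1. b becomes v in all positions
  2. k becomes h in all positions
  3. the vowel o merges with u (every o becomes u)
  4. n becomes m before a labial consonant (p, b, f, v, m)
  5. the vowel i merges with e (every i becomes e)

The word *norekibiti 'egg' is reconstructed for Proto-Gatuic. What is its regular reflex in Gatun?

nurehevete

Gatun: start from *norekibiti.
  rule 1 (unconditioned shift): norekibiti → norekiviti
  rule 2 (unconditioned shift): norekiviti → norehiviti
  rule 3 (vowel merger): norehiviti → nurehiviti
  rule 4: no change — nurehiviti
  rule 5 (vowel merger): nurehiviti → nurehevete
  ⇒ Gatun nurehevete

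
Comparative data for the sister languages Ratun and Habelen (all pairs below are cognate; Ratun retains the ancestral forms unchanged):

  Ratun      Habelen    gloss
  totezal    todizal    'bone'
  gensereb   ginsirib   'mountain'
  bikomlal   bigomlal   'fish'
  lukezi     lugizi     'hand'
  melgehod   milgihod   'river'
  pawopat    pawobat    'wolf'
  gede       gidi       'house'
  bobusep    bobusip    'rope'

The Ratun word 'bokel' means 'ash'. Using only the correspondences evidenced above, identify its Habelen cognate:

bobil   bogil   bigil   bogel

lukezi ~ lugizi — Ratun k corresponds to Habelen g between vowels (before a front vowel).
totezal ~ todizal, lukezi ~ lugizi — Ratun e corresponds to Habelen i after a consonant, before a consonant other than r, m, n, p, b, f, v.
Applying these to Ratun 'bokel':
  bokel → bogel   (k→g between vowels (before a front vowel))
  bogel → bogil   (e→i after a consonant, before a consonant other than r, m, n, p, b, f, v)
So the Habelen cognate is 'bogil'.

bogil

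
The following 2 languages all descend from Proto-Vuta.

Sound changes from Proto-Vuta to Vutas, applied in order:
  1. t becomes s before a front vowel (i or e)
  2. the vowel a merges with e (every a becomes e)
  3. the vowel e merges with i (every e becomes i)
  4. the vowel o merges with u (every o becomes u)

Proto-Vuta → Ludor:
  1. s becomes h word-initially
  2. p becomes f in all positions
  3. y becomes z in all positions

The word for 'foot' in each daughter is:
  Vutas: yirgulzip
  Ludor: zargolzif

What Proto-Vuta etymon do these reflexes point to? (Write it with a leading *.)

*yargolzip

Position 2: Vutas has i, Ludor has a. Ludor preserves a here (none of its changes turn any other segment into a), so the proto-segment is *a.
Position 9: Vutas has p, Ludor has f. Vutas preserves p here (none of its changes turn any other segment into p), so the proto-segment is *p.
Continuing position by position gives *yargolzip; check it forward:
Vutas: *yargolzip > yergolzip > yirgolzip > yirgulzip  (by vowel merger, vowel merger, vowel merger)
Ludor: *yargolzip
  yargolzip (rule 1 does not apply)
  yargolzip → yargolzif   [unconditioned shift]
  yargolzif → zargolzif   [unconditioned shift]
  giving Ludor zargolzif.
No other proto-form is consistent with every reflex, so the reconstruction is *yargolzip.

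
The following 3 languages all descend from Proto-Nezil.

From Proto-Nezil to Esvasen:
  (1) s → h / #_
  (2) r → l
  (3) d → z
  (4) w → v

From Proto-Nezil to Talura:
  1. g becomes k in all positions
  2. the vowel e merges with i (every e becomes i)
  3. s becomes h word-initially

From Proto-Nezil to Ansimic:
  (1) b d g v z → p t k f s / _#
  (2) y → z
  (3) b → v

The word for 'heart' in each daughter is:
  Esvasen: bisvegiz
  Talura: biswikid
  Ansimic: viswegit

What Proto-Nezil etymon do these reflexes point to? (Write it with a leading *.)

Position 4: Esvasen has v, Talura has w, Ansimic has w. Talura preserves w here (none of its changes turn any other segment into w), so the proto-segment is *w.
Position 6: Esvasen has g, Talura has k, Ansimic has g. Esvasen preserves g here (none of its changes turn any other segment into g), so the proto-segment is *g.
Position 1: Esvasen has b, Talura has b, Ansimic has v. Esvasen preserves b here (none of its changes turn any other segment into b), so the proto-segment is *b.
Continuing position by position gives *biswegid; check it forward:
Esvasen: *biswegid
  biswegid (rule 1 does not apply)
  biswegid (rule 2 does not apply)
  biswegid → biswegiz   [unconditioned shift]
  biswegiz → bisvegiz   [unconditioned shift]
  giving Esvasen bisvegiz.
Talura: *biswegid
  biswegid → biswekid   [unconditioned shift]
  biswekid → biswikid   [vowel merger]
  biswikid (rule 3 does not apply)
  giving Talura biswikid.
Ansimic: *biswegid > biswegit > viswegit  (by final devoicing, unconditioned shift)
Only *biswegid yields all of Esvasen bisvegiz, Talura biswikid, Ansimic viswegit.

*biswegid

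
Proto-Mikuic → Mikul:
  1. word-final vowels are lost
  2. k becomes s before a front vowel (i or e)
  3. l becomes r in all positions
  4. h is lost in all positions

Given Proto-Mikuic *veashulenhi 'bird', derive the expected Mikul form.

veasuren

Mikul: *veashulenhi > veashulenh > veashurenh > veasuren  (by apocope, unconditioned shift, h-loss)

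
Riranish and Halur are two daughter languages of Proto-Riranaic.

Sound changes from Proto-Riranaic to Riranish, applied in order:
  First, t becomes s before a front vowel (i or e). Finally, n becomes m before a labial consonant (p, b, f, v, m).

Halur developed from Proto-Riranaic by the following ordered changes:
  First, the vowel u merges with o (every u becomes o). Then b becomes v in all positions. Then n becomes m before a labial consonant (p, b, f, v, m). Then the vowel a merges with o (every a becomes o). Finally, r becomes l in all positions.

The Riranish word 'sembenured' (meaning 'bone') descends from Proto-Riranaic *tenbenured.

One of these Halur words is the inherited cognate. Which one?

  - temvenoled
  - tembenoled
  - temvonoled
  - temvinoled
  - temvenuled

temvenoled

Halur: *tenbenured > tenbenored > tenvenored > temvenored > temvenoled  (by vowel merger, unconditioned shift, nasal place assimilation, unconditioned shift)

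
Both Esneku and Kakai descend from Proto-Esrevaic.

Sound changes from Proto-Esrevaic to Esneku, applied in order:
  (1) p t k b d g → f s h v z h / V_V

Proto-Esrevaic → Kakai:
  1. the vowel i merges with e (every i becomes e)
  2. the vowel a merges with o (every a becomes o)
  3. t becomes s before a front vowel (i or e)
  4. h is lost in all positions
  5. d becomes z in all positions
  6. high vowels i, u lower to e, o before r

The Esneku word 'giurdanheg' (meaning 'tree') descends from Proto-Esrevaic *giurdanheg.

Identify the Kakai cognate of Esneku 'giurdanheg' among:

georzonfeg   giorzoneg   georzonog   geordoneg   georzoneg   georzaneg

Kakai: start from *giurdanheg.
  rule 1 (vowel merger): giurdanheg → geurdanheg
  rule 2 (vowel merger): geurdanheg → geurdonheg
  rule 3: no change — geurdonheg
  rule 4 (h-loss): geurdonheg → geurdoneg
  rule 5 (unconditioned shift): geurdoneg → geurzoneg
  rule 6 (pre-rhotic lowering): geurzoneg → georzoneg
  ⇒ Kakai georzoneg
Only 'georzoneg' matches the regular Kakai development of *giurdanheg.

georzoneg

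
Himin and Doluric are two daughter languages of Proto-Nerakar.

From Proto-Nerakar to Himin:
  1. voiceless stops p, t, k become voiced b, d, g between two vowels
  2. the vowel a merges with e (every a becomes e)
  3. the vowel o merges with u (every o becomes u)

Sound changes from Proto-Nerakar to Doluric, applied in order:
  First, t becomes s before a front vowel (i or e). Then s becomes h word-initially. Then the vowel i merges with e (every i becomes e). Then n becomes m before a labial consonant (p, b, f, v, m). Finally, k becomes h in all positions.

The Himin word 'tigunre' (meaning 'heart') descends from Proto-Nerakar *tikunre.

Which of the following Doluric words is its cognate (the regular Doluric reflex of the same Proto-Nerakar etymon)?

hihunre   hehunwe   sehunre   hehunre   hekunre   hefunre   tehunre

hehunre

Doluric: start from *tikunre.
  rule 1 (palatalisation): tikunre → sikunre
  rule 2 (debuccalisation): sikunre → hikunre
  rule 3 (vowel merger): hikunre → hekunre
  rule 4: no change — hekunre
  rule 5 (unconditioned shift): hekunre → hehunre
  ⇒ Doluric hehunre
Only 'hehunre' matches the regular Doluric development of *tikunre.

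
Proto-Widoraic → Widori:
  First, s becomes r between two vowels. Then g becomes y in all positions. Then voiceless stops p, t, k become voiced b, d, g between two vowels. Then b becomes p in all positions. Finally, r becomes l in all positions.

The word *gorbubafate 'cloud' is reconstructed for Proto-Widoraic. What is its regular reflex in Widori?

Widori: *gorbubafate
  gorbubafate (rule 1 does not apply)
  gorbubafate → yorbubafate   [unconditioned shift]
  yorbubafate → yorbubafade   [intervocalic voicing]
  yorbubafade → yorpupafade   [unconditioned shift]
  yorpupafade → yolpupafade   [unconditioned shift]
  giving Widori yolpupafade.

yolpupafade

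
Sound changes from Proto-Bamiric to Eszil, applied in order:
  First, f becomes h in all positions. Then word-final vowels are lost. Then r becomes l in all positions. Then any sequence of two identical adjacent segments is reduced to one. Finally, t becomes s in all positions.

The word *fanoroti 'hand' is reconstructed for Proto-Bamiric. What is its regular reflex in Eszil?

Eszil: *fanoroti > hanoroti > hanorot > hanolot > hanolos  (by unconditioned shift, apocope, unconditioned shift, unconditioned shift)

hanolos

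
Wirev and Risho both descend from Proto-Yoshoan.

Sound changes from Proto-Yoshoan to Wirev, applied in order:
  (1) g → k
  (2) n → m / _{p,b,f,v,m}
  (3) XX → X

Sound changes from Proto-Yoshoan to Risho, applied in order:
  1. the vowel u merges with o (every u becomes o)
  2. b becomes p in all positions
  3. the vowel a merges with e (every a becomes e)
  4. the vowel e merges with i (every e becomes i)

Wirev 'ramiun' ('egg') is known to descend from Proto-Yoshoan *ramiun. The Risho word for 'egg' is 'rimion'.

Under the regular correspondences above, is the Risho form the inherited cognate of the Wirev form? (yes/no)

Derive the expected Risho reflex of *ramiun:
Risho: start from *ramiun.
  rule 1 (vowel merger): ramiun → ramion
  rule 2: no change — ramion
  rule 3 (vowel merger): ramion → remion
  rule 4 (vowel merger): remion → rimion
  ⇒ Risho rimion
Risho 'rimion' matches the regular reflex exactly, so the pair is cognate.

yes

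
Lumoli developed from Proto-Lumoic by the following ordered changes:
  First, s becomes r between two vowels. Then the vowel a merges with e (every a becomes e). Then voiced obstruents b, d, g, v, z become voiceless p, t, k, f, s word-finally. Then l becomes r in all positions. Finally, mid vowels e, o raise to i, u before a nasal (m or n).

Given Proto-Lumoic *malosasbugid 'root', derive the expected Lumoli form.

Lumoli: start from *malosasbugid.
  rule 1 (rhotacism): malosasbugid → malorasbugid
  rule 2 (vowel merger): malorasbugid → meloresbugid
  rule 3 (final devoicing): meloresbugid → meloresbugit
  rule 4 (unconditioned shift): meloresbugit → meroresbugit
  rule 5: no change — meroresbugit
  ⇒ Lumoli meroresbugit

meroresbugit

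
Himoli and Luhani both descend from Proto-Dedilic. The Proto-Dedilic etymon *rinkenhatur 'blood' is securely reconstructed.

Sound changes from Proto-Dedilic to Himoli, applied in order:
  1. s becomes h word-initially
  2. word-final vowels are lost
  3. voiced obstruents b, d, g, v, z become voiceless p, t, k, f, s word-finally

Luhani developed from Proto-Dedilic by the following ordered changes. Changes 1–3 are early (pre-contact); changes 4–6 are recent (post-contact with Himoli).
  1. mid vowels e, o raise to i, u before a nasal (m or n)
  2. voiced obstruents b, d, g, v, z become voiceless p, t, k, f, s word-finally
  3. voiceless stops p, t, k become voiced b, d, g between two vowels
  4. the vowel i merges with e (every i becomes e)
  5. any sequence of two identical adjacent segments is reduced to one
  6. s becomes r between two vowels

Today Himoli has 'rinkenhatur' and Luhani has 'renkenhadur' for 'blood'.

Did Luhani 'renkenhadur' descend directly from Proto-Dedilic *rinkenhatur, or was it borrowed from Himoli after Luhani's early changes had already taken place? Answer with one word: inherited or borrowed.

inherited

If inherited, *rinkenhatur would pass through all of Luhani's changes:
Luhani: *rinkenhatur
  rinkenhatur → rinkinhatur   [pre-nasal raising]
  rinkinhatur (rule 2 does not apply)
  rinkinhatur → rinkinhadur   [intervocalic voicing]
  rinkinhadur → renkenhadur   [vowel merger]
  renkenhadur (rule 5 does not apply)
  renkenhadur (rule 6 does not apply)
  giving Luhani renkenhadur.
If borrowed from Himoli 'rinkenhatur' after the early changes, it would undergo only the recent ones:
  rule 4 (vowel merger): rinkenhatur → renkenhatur
  rule 5 (degemination): no change (renkenhatur)
  rule 6 (rhotacism): no change (renkenhatur)
  ⇒ as a loan: renkenhatur
Luhani 'renkenhadur' matches the inherited outcome exactly, so it is an inherited cognate, not a loan.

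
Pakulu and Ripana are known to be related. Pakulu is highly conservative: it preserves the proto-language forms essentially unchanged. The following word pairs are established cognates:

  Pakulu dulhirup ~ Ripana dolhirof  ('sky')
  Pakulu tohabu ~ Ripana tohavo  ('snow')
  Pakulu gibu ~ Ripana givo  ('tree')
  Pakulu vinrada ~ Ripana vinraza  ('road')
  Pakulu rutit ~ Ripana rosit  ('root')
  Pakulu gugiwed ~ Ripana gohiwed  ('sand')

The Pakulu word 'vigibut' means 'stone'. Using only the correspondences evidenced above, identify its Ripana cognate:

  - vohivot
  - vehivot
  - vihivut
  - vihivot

vihivot

gugiwed ~ gohiwed — Pakulu g corresponds to Ripana h between vowels (before a front vowel).
tohabu ~ tohavo, gibu ~ givo — Pakulu b corresponds to Ripana v between vowels (before a back vowel).
dulhirup ~ dolhirof, rutit ~ rosit — Pakulu u corresponds to Ripana o after a consonant, before a consonant other than r, m, n, p, b, f, v.
Applying these to Pakulu 'vigibut':
  vigibut → vihibut   (g→h between vowels (before a front vowel))
  vihibut → vihivut   (b→v between vowels (before a back vowel))
  vihivut → vihivot   (u→o after a consonant, before a consonant other than r, m, n, p, b, f, v)
So the Ripana cognate is 'vihivot'.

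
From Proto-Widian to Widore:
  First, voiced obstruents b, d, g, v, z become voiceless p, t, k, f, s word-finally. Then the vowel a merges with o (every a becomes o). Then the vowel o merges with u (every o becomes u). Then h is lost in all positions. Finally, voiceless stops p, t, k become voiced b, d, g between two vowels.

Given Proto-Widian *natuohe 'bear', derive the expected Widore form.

Widore: *natuohe
  natuohe (rule 1 does not apply)
  natuohe → notuohe   [vowel merger]
  notuohe → nutuuhe   [vowel merger]
  nutuuhe → nutuue   [h-loss]
  nutuue → nuduue   [intervocalic voicing]
  giving Widore nuduue.

nuduue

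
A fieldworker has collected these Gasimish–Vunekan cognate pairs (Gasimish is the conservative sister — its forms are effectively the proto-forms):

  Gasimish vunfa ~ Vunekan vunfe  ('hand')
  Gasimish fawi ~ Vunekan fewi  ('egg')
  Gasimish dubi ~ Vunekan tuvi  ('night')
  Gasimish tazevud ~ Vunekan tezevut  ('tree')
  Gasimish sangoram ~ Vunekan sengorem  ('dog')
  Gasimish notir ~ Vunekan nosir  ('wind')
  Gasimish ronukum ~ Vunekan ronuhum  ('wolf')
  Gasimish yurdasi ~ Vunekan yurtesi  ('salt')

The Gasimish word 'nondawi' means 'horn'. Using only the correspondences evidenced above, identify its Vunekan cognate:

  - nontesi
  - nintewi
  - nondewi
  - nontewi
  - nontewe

nontewi

yurdasi ~ yurtesi — Gasimish d corresponds to Vunekan t after a consonant, before a back vowel.
fawi ~ fewi, tazevud ~ tezevut — Gasimish a corresponds to Vunekan e after a consonant, before a consonant other than r, m, n, p, b, f, v.
Applying these to Gasimish 'nondawi':
  nondawi → nontawi   (d→t after a consonant, before a back vowel)
  nontawi → nontewi   (a→e after a consonant, before a consonant other than r, m, n, p, b, f, v)
So the Vunekan cognate is 'nontewi'.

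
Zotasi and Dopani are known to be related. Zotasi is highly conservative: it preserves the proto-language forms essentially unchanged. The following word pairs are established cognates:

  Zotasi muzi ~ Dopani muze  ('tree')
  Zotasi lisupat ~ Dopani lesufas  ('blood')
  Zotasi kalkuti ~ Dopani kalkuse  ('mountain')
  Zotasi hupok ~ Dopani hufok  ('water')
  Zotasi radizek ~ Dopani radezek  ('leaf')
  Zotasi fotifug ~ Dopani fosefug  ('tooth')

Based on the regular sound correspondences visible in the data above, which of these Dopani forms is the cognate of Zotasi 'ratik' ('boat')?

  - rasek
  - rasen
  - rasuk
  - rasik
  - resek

rasek

kalkuti ~ kalkuse, fotifug ~ fosefug — Zotasi t corresponds to Dopani s between vowels (before a front vowel).
lisupat ~ lesufas, radizek ~ radezek — Zotasi i corresponds to Dopani e after a consonant, before a consonant other than r, m, n, p, b, f, v.
Applying these to Zotasi 'ratik':
  ratik → rasik   (t→s between vowels (before a front vowel))
  rasik → rasek   (i→e after a consonant, before a consonant other than r, m, n, p, b, f, v)
So the Dopani cognate is 'rasek'.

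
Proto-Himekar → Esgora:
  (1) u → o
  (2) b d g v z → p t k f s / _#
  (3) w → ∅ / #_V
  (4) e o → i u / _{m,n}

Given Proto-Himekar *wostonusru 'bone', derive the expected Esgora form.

Esgora: start from *wostonusru.
  rule 1 (vowel merger): wostonusru → wostonosro
  rule 2: no change — wostonosro
  rule 3 (glide loss): wostonosro → ostonosro
  rule 4 (pre-nasal raising): ostonosro → ostunosro
  ⇒ Esgora ostunosro

ostunosro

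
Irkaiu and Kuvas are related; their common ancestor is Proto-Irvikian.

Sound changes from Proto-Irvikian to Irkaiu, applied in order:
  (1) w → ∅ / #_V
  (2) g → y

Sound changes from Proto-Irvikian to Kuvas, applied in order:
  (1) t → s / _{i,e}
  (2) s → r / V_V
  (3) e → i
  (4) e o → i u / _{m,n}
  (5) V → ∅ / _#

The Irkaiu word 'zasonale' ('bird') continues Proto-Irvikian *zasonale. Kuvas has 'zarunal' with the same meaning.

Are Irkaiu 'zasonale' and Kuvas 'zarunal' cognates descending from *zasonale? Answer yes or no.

yes

Derive the expected Kuvas reflex of *zasonale:
Kuvas: start from *zasonale.
  rule 1: no change — zasonale
  rule 2 (rhotacism): zasonale → zaronale
  rule 3 (vowel merger): zaronale → zaronali
  rule 4 (pre-nasal raising): zaronali → zarunali
  rule 5 (apocope): zarunali → zarunal
  ⇒ Kuvas zarunal
Kuvas 'zarunal' matches the regular reflex exactly, so the pair is cognate.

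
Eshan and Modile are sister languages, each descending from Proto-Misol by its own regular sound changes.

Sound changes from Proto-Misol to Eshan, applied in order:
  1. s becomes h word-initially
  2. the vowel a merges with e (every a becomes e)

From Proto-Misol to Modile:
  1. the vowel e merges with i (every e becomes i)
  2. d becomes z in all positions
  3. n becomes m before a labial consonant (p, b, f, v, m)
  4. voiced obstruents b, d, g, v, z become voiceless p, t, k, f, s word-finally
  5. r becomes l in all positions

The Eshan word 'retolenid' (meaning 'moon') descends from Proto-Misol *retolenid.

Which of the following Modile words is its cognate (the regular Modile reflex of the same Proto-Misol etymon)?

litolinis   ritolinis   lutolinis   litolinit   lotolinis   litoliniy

Modile: *retolenid
  retolenid → ritolinid   [vowel merger]
  ritolinid → ritoliniz   [unconditioned shift]
  ritoliniz (rule 3 does not apply)
  ritoliniz → ritolinis   [final devoicing]
  ritolinis → litolinis   [unconditioned shift]
  giving Modile litolinis.
Among the options, 'litolinis' alone shows every Modile change applied in order.

litolinis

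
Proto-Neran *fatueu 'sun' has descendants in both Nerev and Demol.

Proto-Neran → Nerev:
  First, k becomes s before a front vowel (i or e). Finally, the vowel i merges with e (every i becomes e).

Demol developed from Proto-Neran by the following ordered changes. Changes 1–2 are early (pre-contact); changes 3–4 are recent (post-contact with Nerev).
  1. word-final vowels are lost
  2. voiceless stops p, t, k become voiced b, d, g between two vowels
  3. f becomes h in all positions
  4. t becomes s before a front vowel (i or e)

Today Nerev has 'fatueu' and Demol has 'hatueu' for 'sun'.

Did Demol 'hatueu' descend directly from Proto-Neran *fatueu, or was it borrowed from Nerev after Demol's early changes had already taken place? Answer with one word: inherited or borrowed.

borrowed

If inherited, *fatueu would pass through all of Demol's changes:
Demol: start from *fatueu.
  rule 1 (apocope): fatueu → fatue
  rule 2 (intervocalic voicing): fatue → fadue
  rule 3 (unconditioned shift): fadue → hadue
  rule 4: no change — hadue
  ⇒ Demol hadue
If borrowed from Nerev 'fatueu' after the early changes, it would undergo only the recent ones:
  rule 3 (unconditioned shift): fatueu → hatueu
  rule 4 (palatalisation): no change (hatueu)
  ⇒ as a loan: hatueu
Demol 'hatueu' matches the loan outcome 'hatueu', not the inherited 'hadue' — it skipped the early Demol changes, so it was borrowed from Nerev.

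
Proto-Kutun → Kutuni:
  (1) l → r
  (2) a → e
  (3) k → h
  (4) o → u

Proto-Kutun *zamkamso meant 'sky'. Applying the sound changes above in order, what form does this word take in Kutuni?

zemhemsu

Kutuni: *zamkamso
  zamkamso (rule 1 does not apply)
  zamkamso → zemkemso   [vowel merger]
  zemkemso → zemhemso   [unconditioned shift]
  zemhemso → zemhemsu   [vowel merger]
  giving Kutuni zemhemsu.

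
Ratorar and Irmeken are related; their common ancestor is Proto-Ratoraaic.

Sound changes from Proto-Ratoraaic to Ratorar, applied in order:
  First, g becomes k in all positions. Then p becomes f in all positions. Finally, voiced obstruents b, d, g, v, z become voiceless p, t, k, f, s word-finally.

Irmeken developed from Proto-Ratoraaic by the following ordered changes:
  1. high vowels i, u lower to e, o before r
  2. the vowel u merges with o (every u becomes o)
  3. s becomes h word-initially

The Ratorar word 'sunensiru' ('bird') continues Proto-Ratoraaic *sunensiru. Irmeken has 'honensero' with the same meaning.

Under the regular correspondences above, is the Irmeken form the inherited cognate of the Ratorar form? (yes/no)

Derive the expected Irmeken reflex of *sunensiru:
Irmeken: *sunensiru > sunenseru > sonensero > honensero  (by pre-rhotic lowering, vowel merger, debuccalisation)
Irmeken 'honensero' matches the regular reflex exactly, so the pair is cognate.

yes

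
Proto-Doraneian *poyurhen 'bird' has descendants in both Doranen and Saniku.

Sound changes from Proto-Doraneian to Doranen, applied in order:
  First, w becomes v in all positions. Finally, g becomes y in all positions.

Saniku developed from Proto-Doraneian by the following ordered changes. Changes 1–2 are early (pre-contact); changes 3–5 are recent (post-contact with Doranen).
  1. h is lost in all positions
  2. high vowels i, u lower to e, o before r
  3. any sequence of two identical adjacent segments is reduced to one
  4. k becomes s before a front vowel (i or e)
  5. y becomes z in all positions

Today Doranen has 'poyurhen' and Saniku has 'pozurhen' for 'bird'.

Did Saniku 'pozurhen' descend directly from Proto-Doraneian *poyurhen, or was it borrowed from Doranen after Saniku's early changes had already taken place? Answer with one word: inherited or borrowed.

If inherited, *poyurhen would pass through all of Saniku's changes:
Saniku: start from *poyurhen.
  rule 1 (h-loss): poyurhen → poyuren
  rule 2 (pre-rhotic lowering): poyuren → poyoren
  rule 3: no change — poyoren
  rule 4: no change — poyoren
  rule 5 (unconditioned shift): poyoren → pozoren
  ⇒ Saniku pozoren
If borrowed from Doranen 'poyurhen' after the early changes, it would undergo only the recent ones:
  rule 3 (degemination): no change (poyurhen)
  rule 4 (palatalisation): no change (poyurhen)
  rule 5 (unconditioned shift): poyurhen → pozurhen
  ⇒ as a loan: pozurhen
Saniku 'pozurhen' matches the loan outcome 'pozurhen', not the inherited 'pozoren' — it skipped the early Saniku changes, so it was borrowed from Doranen.

borrowed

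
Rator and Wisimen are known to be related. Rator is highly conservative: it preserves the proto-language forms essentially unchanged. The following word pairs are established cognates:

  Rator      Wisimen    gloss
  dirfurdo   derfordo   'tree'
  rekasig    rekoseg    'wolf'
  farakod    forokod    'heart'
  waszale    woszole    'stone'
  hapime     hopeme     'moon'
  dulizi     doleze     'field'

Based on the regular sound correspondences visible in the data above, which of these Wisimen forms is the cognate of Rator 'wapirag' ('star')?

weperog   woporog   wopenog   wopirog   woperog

hapime ~ hopeme — Rator a corresponds to Wisimen o after a consonant, before a labial obstruent.
dirfurdo ~ derfordo — Rator i corresponds to Wisimen e after a consonant, before r.
rekasig ~ rekoseg, farakod ~ forokod — Rator a corresponds to Wisimen o after a consonant, before a consonant other than r, m, n, p, b, f, v.
Applying these to Rator 'wapirag':
  wapirag → wopirag   (a→o after a consonant, before a labial obstruent)
  wopirag → woperag   (i→e after a consonant, before r)
  woperag → woperog   (a→o after a consonant, before a consonant other than r, m, n, p, b, f, v)
So the Wisimen cognate is 'woperog'.

woperog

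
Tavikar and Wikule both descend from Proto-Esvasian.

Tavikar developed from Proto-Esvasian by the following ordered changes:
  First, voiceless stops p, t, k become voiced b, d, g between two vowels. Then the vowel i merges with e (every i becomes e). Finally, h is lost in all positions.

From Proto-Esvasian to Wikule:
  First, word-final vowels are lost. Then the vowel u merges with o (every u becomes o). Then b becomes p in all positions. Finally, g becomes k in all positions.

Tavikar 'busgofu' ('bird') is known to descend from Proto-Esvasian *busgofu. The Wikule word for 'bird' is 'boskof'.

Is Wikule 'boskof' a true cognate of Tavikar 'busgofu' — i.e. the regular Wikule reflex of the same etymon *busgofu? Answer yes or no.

Derive the expected Wikule reflex of *busgofu:
Wikule: *busgofu > busgof > bosgof > posgof > poskof  (by apocope, vowel merger, unconditioned shift, unconditioned shift)
The regular Wikule reflex would be 'poskof', but the attested form is 'boskof'. The correspondence is irregular, so they are not cognates (the Wikule form has a different source).

no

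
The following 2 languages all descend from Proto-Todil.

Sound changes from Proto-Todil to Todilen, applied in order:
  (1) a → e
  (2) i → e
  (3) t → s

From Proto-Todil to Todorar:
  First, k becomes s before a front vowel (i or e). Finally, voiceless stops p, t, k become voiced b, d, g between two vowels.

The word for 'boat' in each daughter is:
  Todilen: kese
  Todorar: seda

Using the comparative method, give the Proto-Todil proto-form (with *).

*keta

Position 1: Todilen has k, Todorar has s. Todilen preserves k here (none of its changes turn any other segment into k), so the proto-segment is *k.
Position 4: Todilen has e, Todorar has a. Todorar preserves a here (none of its changes turn any other segment into a), so the proto-segment is *a.
Position 3: Todilen has s, Todorar has d. Taking the neighbouring segments as reconstructed: Todilen s could go back to *t or *s; Todorar d could go back to *t or *d — the one source consistent with every daughter is *t.
Verify the candidate proto-form against each daughter:
Todilen: *keta > kete > kese  (by vowel merger, unconditioned shift)
Todorar: start from *keta.
  rule 1 (palatalisation): keta → seta
  rule 2 (intervocalic voicing): seta → seda
  ⇒ Todorar seda
*keta is the unique common source.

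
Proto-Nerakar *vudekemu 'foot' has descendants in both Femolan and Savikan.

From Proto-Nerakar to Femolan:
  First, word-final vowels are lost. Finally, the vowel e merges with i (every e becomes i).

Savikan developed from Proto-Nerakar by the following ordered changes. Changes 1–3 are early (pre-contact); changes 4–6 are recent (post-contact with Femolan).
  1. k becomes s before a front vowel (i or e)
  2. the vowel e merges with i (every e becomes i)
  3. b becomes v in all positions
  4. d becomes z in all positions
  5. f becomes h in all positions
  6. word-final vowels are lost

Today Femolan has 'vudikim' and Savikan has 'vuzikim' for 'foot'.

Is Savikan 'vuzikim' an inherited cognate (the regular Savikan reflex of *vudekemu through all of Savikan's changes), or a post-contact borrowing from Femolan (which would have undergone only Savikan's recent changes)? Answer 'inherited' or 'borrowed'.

borrowed

If inherited, *vudekemu would pass through all of Savikan's changes:
Savikan: *vudekemu
  vudekemu → vudesemu   [palatalisation]
  vudesemu → vudisimu   [vowel merger]
  vudisimu (rule 3 does not apply)
  vudisimu → vuzisimu   [unconditioned shift]
  vuzisimu (rule 5 does not apply)
  vuzisimu → vuzisim   [apocope]
  giving Savikan vuzisim.
If borrowed from Femolan 'vudikim' after the early changes, it would undergo only the recent ones:
  rule 4 (unconditioned shift): vudikim → vuzikim
  rule 5 (unconditioned shift): no change (vuzikim)
  rule 6 (apocope): no change (vuzikim)
  ⇒ as a loan: vuzikim
Savikan 'vuzikim' matches the loan outcome 'vuzikim', not the inherited 'vuzisim' — it skipped the early Savikan changes, so it was borrowed from Femolan.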